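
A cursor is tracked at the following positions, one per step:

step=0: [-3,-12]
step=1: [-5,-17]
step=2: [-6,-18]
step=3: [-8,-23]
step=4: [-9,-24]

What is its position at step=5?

The moves between consecutive positions are [-2,-5], [-1,-1], [-2,-5], [-1,-1]; they repeat the 2-cycle [[-2,-5], [-1,-1]].
step 5: apply [-2,-5] → [-11,-29]

[-11,-29]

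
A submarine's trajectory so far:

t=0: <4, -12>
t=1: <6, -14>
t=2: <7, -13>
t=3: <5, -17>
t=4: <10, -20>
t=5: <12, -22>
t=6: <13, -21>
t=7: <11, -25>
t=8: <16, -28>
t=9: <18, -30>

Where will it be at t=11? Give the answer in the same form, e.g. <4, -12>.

Differencing gives <+2, -2>, <+1, +1>, <-2, -4>, <+5, -3>, <+2, -2>, <+1, +1>, <-2, -4>, <+5, -3>, <+2, -2>. This is the pattern <+2, -2>, <+1, +1>, <-2, -4>, <+5, -3> repeated.
step 10: apply <+1, +1> → <19, -29>
step 11: apply <-2, -4> → <17, -33>

<17, -33>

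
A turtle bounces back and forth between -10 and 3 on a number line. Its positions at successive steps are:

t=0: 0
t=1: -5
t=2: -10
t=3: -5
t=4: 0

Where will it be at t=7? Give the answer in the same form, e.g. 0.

-9

The value travels 5 per step and bounces off the walls at -10 and 3.
  step 5: 0 → 1
  step 6: 1 → -4
  step 7: -4 → -9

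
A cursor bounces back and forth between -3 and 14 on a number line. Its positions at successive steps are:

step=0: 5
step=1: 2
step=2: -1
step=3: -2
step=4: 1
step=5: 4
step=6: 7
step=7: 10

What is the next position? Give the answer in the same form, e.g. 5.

The value travels 3 per step and bounces off the walls at -3 and 14.
  step 8: 10 → 13

13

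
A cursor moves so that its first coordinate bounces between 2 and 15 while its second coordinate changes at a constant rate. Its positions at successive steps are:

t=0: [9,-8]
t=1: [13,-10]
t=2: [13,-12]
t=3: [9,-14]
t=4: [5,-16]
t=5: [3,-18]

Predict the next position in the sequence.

The first coordinate reflects between 2 and 15, moving 4 per step.
  step 6: 3 → 7
The second coordinate changes by -2 each step: at step 6 it is -20.

[7,-20]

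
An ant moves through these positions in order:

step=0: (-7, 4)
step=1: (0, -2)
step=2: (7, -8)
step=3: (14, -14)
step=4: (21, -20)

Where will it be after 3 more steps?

(42, -38)

Each step adds (+7, -6) to the position.
step 5: (21, -20) + (+7, -6) → (28, -26)
step 6: (28, -26) + (+7, -6) → (35, -32)
step 7: (35, -32) + (+7, -6) → (42, -38)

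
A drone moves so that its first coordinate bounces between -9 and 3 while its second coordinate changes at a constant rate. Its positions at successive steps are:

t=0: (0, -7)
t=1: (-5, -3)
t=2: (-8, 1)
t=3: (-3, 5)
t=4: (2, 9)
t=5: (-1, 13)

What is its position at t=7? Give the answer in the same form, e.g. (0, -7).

The first coordinate reflects between -9 and 3, moving 5 per step.
  step 6: -1 → -6
  step 7: -6 → -7
The second coordinate changes by +4 each step: at step 7 it is 21.

(-7, 21)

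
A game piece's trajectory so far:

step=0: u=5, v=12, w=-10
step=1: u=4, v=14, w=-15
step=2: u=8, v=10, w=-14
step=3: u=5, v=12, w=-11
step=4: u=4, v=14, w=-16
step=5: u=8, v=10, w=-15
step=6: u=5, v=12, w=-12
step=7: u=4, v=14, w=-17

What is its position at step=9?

The moves between consecutive positions are (-1, +2, -5), (+4, -4, +1), (-3, +2, +3), (-1, +2, -5), (+4, -4, +1), (-3, +2, +3), (-1, +2, -5); they repeat the 3-cycle [(-1, +2, -5), (+4, -4, +1), (-3, +2, +3)].
step 8: apply (+4, -4, +1) → u=8, v=10, w=-16
step 9: apply (-3, +2, +3) → u=5, v=12, w=-13

u=5, v=12, w=-13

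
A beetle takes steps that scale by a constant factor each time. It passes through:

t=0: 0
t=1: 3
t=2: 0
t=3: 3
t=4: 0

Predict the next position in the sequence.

Step-to-step displacements: +3, -3, +3, -3; each is -1× the previous.
step 5: 0 + 3 → 3

3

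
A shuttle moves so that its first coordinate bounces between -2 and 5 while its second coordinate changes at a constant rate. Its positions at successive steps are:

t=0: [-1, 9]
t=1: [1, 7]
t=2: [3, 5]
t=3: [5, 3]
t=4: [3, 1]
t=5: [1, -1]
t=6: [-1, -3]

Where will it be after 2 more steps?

The first coordinate travels 2 per step and bounces off the walls at -2 and 5.
  step 7: -1 → -1
  step 8: -1 → 1
The second coordinate changes by -2 each step: at step 8 it is -7.

[1, -7]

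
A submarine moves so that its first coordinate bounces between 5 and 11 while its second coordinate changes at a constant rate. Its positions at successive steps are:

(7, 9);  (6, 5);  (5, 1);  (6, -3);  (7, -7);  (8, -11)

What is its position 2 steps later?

The first coordinate reflects between 5 and 11, moving 1 per step.
  step 6: 8 → 9
  step 7: 9 → 10
The second coordinate changes by -4 each step: at step 7 it is -19.

(10, -19)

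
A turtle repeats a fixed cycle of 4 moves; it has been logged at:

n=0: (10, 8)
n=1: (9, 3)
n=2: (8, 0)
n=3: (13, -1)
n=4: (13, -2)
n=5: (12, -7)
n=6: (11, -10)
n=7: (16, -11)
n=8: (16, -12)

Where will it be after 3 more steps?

The moves between consecutive positions are (-1, -5), (-1, -3), (+5, -1), (+0, -1), (-1, -5), (-1, -3), (+5, -1), (+0, -1); they repeat the 4-cycle [(-1, -5), (-1, -3), (+5, -1), (+0, -1)].
step 9: apply (-1, -5) → (15, -17)
step 10: apply (-1, -3) → (14, -20)
step 11: apply (+5, -1) → (19, -21)

(19, -21)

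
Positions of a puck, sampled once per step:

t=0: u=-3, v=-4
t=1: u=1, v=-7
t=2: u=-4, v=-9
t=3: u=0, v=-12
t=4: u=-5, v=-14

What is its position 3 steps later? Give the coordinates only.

Differencing gives (+4, -3), (-5, -2), (+4, -3), (-5, -2). This is the pattern (+4, -3), (-5, -2) repeated.
step 5: apply (+4, -3) → u=-1, v=-17
step 6: apply (-5, -2) → u=-6, v=-19
step 7: apply (+4, -3) → u=-2, v=-22

u=-2, v=-22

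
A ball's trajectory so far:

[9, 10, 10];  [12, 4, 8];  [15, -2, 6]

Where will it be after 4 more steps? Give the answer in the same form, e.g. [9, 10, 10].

[27, -26, -2]

Constant displacement of [+3, -6, -2] per step.
step 3: [15, -2, 6] + [+3, -6, -2] → [18, -8, 4]
step 4: [18, -8, 4] + [+3, -6, -2] → [21, -14, 2]
step 5: [21, -14, 2] + [+3, -6, -2] → [24, -20, 0]
step 6: [24, -20, 0] + [+3, -6, -2] → [27, -26, -2]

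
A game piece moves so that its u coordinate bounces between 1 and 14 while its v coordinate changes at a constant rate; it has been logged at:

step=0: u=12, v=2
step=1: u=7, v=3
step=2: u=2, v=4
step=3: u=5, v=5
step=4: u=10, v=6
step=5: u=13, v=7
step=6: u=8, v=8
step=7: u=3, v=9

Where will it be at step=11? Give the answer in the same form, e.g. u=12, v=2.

u=9, v=13

The u coordinate travels 5 per step and bounces off the walls at 1 and 14.
  step 8: 3 → 4
  step 9: 4 → 9
  step 10: 9 → 14
  step 11: 14 → 9
The v coordinate changes by +1 each step: at step 11 it is 13.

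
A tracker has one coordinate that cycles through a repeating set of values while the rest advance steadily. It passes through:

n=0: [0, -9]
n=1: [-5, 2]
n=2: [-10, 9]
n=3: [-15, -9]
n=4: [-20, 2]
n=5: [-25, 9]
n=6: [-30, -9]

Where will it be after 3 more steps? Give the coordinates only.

[-45, -9]

The first coordinate changes by -5 each step, so at step 9 it is 0 + 9·(-5) = -45.
The second coordinate repeats the cycle [-9, 2, 9] with period 3; step 9 mod 3 = 0, giving -9.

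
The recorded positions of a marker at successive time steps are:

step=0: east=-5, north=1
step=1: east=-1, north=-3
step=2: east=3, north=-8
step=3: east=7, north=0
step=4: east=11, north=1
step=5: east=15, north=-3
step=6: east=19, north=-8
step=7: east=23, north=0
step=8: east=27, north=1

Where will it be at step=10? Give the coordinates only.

The east coordinate changes by +4 each step, so at step 10 it is -5 + 10·(4) = 35.
The north coordinate repeats the cycle [1, -3, -8, 0] with period 4; step 10 mod 4 = 2, giving -8.

east=35, north=-8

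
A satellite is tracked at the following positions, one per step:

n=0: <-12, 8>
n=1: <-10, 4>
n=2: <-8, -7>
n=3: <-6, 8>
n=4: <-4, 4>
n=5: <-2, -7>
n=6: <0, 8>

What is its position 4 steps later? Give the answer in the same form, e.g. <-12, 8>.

First: linear, +2 per step → 8 at step 10.
Second: cycles through 8, 4, -7 every 3 steps. Step 10 lands at position 1 of the cycle → 4.

<8, 4>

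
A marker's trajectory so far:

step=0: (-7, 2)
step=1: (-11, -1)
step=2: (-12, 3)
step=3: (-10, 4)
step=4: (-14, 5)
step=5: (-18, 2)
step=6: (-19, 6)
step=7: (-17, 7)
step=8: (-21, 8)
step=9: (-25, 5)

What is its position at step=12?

The moves between consecutive positions are (-4, -3), (-1, +4), (+2, +1), (-4, +1), (-4, -3), (-1, +4), (+2, +1), (-4, +1), (-4, -3); they repeat the 4-cycle [(-4, -3), (-1, +4), (+2, +1), (-4, +1)].
step 10: apply (-1, +4) → (-26, 9)
step 11: apply (+2, +1) → (-24, 10)
step 12: apply (-4, +1) → (-28, 11)

(-28, 11)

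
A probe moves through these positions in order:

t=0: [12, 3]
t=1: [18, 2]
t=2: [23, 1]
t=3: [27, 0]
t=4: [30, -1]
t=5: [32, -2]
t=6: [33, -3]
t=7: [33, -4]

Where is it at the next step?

[32, -5]

Successive displacements: [+6, -1], [+5, -1], [+4, -1], [+3, -1], [+2, -1], [+1, -1], [+0, -1] — each changes by [-1, +0].
step 8: [33, -4] + [-1, -1] → [32, -5]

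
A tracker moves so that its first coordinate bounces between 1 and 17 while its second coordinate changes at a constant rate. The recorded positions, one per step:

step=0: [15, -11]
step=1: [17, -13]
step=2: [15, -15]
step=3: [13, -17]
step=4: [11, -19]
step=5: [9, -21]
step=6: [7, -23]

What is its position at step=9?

The first coordinate reflects between 1 and 17, moving 2 per step.
  step 7: 7 → 5
  step 8: 5 → 3
  step 9: 3 → 1
The second coordinate changes by -2 each step: at step 9 it is -29.

[1, -29]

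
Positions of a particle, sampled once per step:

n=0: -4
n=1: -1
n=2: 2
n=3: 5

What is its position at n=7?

Constant displacement of +3 per step.
step 4: 5 + 3 → 8
step 5: 8 + 3 → 11
step 6: 11 + 3 → 14
step 7: 14 + 3 → 17

17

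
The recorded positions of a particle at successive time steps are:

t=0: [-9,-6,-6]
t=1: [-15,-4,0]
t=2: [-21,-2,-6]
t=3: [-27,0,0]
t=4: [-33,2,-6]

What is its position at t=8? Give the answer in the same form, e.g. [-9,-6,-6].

The first coordinate changes by -6 each step, so at step 8 it is -9 + 8·(-6) = -57.
The second coordinate changes by +2 each step, so at step 8 it is -6 + 8·(2) = 10.
The third coordinate repeats the cycle [-6, 0] with period 2; step 8 mod 2 = 0, giving -6.

[-57,10,-6]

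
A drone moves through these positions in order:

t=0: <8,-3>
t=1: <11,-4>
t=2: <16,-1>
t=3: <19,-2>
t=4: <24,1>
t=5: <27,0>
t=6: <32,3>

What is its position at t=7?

<35,2>

Differencing gives <+3,-1>, <+5,+3>, <+3,-1>, <+5,+3>, <+3,-1>, <+5,+3>. This is the pattern <+3,-1>, <+5,+3> repeated.
step 7: apply <+3,-1> → <35,2>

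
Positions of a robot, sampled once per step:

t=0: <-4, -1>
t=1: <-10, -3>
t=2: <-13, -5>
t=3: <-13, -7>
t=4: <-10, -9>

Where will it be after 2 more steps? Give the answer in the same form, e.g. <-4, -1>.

<5, -13>

Taking differences between consecutive positions: <-6, -2>, <-3, -2>, <+0, -2>, <+3, -2>. These grow by <+3, +0> each step.
step 5: <-10, -9> + <+6, -2> → <-4, -11>
step 6: <-4, -11> + <+9, -2> → <5, -13>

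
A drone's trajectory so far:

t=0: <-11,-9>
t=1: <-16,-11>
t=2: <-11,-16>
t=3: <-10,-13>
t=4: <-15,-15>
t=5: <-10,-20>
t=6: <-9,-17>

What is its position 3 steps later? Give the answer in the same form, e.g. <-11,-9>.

Differencing gives <-5,-2>, <+5,-5>, <+1,+3>, <-5,-2>, <+5,-5>, <+1,+3>. This is the pattern <-5,-2>, <+5,-5>, <+1,+3> repeated.
step 7: apply <-5,-2> → <-14,-19>
step 8: apply <+5,-5> → <-9,-24>
step 9: apply <+1,+3> → <-8,-21>

<-8,-21>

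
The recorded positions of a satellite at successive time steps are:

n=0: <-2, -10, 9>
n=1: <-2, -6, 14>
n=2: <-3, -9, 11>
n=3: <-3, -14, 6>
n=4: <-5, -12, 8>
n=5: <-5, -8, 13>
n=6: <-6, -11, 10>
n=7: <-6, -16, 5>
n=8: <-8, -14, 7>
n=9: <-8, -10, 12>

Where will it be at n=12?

Differencing gives <+0, +4, +5>, <-1, -3, -3>, <+0, -5, -5>, <-2, +2, +2>, <+0, +4, +5>, <-1, -3, -3>, <+0, -5, -5>, <-2, +2, +2>, <+0, +4, +5>. This is the pattern <+0, +4, +5>, <-1, -3, -3>, <+0, -5, -5>, <-2, +2, +2> repeated.
step 10: apply <-1, -3, -3> → <-9, -13, 9>
step 11: apply <+0, -5, -5> → <-9, -18, 4>
step 12: apply <-2, +2, +2> → <-11, -16, 6>

<-11, -16, 6>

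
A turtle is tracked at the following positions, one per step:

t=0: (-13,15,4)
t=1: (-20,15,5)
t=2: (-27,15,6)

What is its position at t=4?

The position changes by (-7,+0,+1) every step.
step 3: (-27,15,6) + (-7,+0,+1) → (-34,15,7)
step 4: (-34,15,7) + (-7,+0,+1) → (-41,15,8)

(-41,15,8)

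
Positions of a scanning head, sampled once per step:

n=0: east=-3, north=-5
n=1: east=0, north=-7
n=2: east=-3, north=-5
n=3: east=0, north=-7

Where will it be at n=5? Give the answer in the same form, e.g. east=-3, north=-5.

Consecutive displacements (+3, -2), (-3, +2), (+3, -2) scale by a factor of -1 each step.
step 4: east=0, north=-7 + (-3, +2) → east=-3, north=-5
step 5: east=-3, north=-5 + (+3, -2) → east=0, north=-7

east=0, north=-7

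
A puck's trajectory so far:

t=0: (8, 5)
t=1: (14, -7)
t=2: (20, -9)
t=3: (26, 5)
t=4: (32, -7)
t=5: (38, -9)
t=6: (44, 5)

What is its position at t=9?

First: linear, +6 per step → 62 at step 9.
Second: cycles through 5, -7, -9 every 3 steps. Step 9 lands at position 0 of the cycle → 5.

(62, 5)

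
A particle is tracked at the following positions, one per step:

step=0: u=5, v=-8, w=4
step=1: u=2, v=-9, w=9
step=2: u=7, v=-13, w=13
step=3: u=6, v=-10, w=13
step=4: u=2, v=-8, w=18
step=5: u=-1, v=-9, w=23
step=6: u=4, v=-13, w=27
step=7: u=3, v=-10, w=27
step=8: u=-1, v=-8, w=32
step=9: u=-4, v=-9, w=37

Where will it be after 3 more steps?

Differencing gives (-3, -1, +5), (+5, -4, +4), (-1, +3, +0), (-4, +2, +5), (-3, -1, +5), (+5, -4, +4), (-1, +3, +0), (-4, +2, +5), (-3, -1, +5). This is the pattern (-3, -1, +5), (+5, -4, +4), (-1, +3, +0), (-4, +2, +5) repeated.
step 10: apply (+5, -4, +4) → u=1, v=-13, w=41
step 11: apply (-1, +3, +0) → u=0, v=-10, w=41
step 12: apply (-4, +2, +5) → u=-4, v=-8, w=46

u=-4, v=-8, w=46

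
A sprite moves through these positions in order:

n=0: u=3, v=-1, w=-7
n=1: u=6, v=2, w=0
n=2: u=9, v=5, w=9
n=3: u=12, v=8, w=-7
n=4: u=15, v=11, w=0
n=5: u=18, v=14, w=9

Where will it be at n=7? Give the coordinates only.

u=24, v=20, w=0

U: linear, +3 per step → 24 at step 7.
V: linear, +3 per step → 20 at step 7.
W: cycles through -7, 0, 9 every 3 steps. Step 7 lands at position 1 of the cycle → 0.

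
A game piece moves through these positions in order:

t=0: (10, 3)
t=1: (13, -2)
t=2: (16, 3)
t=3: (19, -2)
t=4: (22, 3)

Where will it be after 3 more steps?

(31, -2)

First: linear, +3 per step → 31 at step 7.
Second: cycles through 3, -2 every 2 steps. Step 7 lands at position 1 of the cycle → -2.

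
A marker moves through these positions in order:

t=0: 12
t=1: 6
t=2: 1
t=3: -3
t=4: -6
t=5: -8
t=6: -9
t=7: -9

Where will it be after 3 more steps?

Taking differences between consecutive positions: -6, -5, -4, -3, -2, -1, +0. These grow by +1 each step.
step 8: -9 + 1 → -8
step 9: -8 + 2 → -6
step 10: -6 + 3 → -3

-3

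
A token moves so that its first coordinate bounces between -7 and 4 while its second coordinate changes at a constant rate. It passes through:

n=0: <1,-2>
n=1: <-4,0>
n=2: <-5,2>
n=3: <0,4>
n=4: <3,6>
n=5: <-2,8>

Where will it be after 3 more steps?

The first coordinate reflects between -7 and 4, moving 5 per step.
  step 6: -2 → -7
  step 7: -7 → -2
  step 8: -2 → 3
The second coordinate changes by +2 each step: at step 8 it is 14.

<3,14>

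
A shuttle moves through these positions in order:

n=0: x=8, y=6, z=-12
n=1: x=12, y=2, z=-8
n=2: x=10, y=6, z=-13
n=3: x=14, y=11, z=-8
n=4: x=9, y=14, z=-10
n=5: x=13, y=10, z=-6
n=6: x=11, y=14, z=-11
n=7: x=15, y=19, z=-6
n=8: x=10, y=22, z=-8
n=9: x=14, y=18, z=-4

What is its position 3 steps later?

x=11, y=30, z=-6

Differencing gives (+4, -4, +4), (-2, +4, -5), (+4, +5, +5), (-5, +3, -2), (+4, -4, +4), (-2, +4, -5), (+4, +5, +5), (-5, +3, -2), (+4, -4, +4). This is the pattern (+4, -4, +4), (-2, +4, -5), (+4, +5, +5), (-5, +3, -2) repeated.
step 10: apply (-2, +4, -5) → x=12, y=22, z=-9
step 11: apply (+4, +5, +5) → x=16, y=27, z=-4
step 12: apply (-5, +3, -2) → x=11, y=30, z=-6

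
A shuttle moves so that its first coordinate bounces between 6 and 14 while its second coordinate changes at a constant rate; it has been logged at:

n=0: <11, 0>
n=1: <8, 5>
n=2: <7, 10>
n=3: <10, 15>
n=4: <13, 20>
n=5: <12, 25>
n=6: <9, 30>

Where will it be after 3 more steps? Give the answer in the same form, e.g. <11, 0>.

The first coordinate travels 3 per step and bounces off the walls at 6 and 14.
  step 7: 9 → 6
  step 8: 6 → 9
  step 9: 9 → 12
The second coordinate changes by +5 each step: at step 9 it is 45.

<12, 45>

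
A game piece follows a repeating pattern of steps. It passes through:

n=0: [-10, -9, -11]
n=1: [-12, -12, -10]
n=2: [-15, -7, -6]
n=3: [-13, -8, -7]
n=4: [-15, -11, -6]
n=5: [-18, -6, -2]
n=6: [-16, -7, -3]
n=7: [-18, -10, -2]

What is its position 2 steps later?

The moves between consecutive positions are [-2, -3, +1], [-3, +5, +4], [+2, -1, -1], [-2, -3, +1], [-3, +5, +4], [+2, -1, -1], [-2, -3, +1]; they repeat the 3-cycle [[-2, -3, +1], [-3, +5, +4], [+2, -1, -1]].
step 8: apply [-3, +5, +4] → [-21, -5, 2]
step 9: apply [+2, -1, -1] → [-19, -6, 1]

[-19, -6, 1]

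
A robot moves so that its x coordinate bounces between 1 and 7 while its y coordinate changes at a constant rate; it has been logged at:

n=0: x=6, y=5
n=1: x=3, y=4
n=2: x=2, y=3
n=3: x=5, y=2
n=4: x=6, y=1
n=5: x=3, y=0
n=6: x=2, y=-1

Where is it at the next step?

x=5, y=-2

The x coordinate travels 3 per step and bounces off the walls at 1 and 7.
  step 7: 2 → 5
The y coordinate changes by -1 each step: at step 7 it is -2.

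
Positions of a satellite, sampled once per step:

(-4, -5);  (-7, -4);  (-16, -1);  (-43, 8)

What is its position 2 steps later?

Step-to-step displacements: (-3, +1), (-9, +3), (-27, +9); each is 3× the previous.
step 4: (-43, 8) + (-81, +27) → (-124, 35)
step 5: (-124, 35) + (-243, +81) → (-367, 116)

(-367, 116)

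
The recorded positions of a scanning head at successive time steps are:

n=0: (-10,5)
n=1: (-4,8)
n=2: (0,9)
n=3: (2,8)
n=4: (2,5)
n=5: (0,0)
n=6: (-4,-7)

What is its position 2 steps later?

First differences are (+6,+3), (+4,+1), (+2,-1), (+0,-3), (-2,-5), (-4,-7); their common second difference is (-2,-2) (constant acceleration).
step 7: (-4,-7) + (-6,-9) → (-10,-16)
step 8: (-10,-16) + (-8,-11) → (-18,-27)

(-18,-27)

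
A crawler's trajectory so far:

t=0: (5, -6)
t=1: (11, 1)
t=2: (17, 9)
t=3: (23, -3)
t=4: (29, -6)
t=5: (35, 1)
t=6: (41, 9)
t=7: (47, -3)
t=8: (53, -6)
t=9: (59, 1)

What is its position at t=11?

The first coordinate changes by +6 each step, so at step 11 it is 5 + 11·(6) = 71.
The second coordinate repeats the cycle [-6, 1, 9, -3] with period 4; step 11 mod 4 = 3, giving -3.

(71, -3)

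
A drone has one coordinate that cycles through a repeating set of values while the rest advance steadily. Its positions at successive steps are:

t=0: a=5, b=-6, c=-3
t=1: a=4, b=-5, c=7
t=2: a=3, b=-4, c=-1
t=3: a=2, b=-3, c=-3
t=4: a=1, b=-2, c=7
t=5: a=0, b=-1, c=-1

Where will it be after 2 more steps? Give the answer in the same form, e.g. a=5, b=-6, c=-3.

a=-2, b=1, c=7

The a coordinate changes by -1 each step, so at step 7 it is 5 + 7·(-1) = -2.
The b coordinate changes by +1 each step, so at step 7 it is -6 + 7·(1) = 1.
The c coordinate repeats the cycle [-3, 7, -1] with period 3; step 7 mod 3 = 1, giving 7.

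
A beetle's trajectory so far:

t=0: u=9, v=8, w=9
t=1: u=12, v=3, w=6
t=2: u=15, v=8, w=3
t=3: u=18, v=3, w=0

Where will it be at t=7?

The u coordinate changes by +3 each step, so at step 7 it is 9 + 7·(3) = 30.
The v coordinate repeats the cycle [8, 3] with period 2; step 7 mod 2 = 1, giving 3.
The w coordinate changes by -3 each step, so at step 7 it is 9 + 7·(-3) = -12.

u=30, v=3, w=-12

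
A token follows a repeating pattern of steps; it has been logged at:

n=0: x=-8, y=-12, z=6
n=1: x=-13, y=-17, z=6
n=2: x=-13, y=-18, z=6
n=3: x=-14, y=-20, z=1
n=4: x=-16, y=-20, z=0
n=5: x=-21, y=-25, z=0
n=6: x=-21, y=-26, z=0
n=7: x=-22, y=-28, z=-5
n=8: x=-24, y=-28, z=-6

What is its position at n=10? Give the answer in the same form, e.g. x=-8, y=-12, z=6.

x=-29, y=-34, z=-6

Step-to-step displacements: (-5, -5, +0), (+0, -1, +0), (-1, -2, -5), (-2, +0, -1), (-5, -5, +0), (+0, -1, +0), (-1, -2, -5), (-2, +0, -1) — a repeating cycle of length 4.
step 9: apply (-5, -5, +0) → x=-29, y=-33, z=-6
step 10: apply (+0, -1, +0) → x=-29, y=-34, z=-6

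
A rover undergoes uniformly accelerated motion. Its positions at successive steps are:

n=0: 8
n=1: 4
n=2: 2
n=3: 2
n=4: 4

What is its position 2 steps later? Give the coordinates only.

14

Taking differences between consecutive positions: -4, -2, +0, +2. These grow by +2 each step.
step 5: 4 + 4 → 8
step 6: 8 + 6 → 14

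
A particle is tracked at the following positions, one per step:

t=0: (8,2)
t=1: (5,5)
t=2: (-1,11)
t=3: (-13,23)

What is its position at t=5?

(-85,95)

Step-to-step displacements: (-3,+3), (-6,+6), (-12,+12); each is 2× the previous.
step 4: (-13,23) + (-24,+24) → (-37,47)
step 5: (-37,47) + (-48,+48) → (-85,95)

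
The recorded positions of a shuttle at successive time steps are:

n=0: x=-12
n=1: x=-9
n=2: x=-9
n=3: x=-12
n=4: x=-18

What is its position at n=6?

x=-39

Successive displacements: +3, +0, -3, -6 — each changes by -3.
step 5: -18 − 9 → x=-27
step 6: -27 − 12 → x=-39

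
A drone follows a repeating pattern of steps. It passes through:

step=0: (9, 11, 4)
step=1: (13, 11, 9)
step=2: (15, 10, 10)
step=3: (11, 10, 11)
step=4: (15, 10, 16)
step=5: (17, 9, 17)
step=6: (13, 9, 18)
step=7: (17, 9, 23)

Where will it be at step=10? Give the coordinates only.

Differencing gives (+4, +0, +5), (+2, -1, +1), (-4, +0, +1), (+4, +0, +5), (+2, -1, +1), (-4, +0, +1), (+4, +0, +5). This is the pattern (+4, +0, +5), (+2, -1, +1), (-4, +0, +1) repeated.
step 8: apply (+2, -1, +1) → (19, 8, 24)
step 9: apply (-4, +0, +1) → (15, 8, 25)
step 10: apply (+4, +0, +5) → (19, 8, 30)

(19, 8, 30)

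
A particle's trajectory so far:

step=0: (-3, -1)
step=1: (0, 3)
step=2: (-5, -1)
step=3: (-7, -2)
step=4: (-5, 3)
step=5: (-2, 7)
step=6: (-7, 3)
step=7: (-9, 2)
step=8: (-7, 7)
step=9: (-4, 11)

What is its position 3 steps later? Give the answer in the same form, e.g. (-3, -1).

Differencing gives (+3, +4), (-5, -4), (-2, -1), (+2, +5), (+3, +4), (-5, -4), (-2, -1), (+2, +5), (+3, +4). This is the pattern (+3, +4), (-5, -4), (-2, -1), (+2, +5) repeated.
step 10: apply (-5, -4) → (-9, 7)
step 11: apply (-2, -1) → (-11, 6)
step 12: apply (+2, +5) → (-9, 11)

(-9, 11)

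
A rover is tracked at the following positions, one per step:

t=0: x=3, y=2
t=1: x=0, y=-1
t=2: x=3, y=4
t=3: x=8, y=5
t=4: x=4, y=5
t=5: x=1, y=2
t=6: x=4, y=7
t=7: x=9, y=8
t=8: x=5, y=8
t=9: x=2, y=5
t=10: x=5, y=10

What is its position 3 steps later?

Step-to-step displacements: (-3, -3), (+3, +5), (+5, +1), (-4, +0), (-3, -3), (+3, +5), (+5, +1), (-4, +0), (-3, -3), (+3, +5) — a repeating cycle of length 4.
step 11: apply (+5, +1) → x=10, y=11
step 12: apply (-4, +0) → x=6, y=11
step 13: apply (-3, -3) → x=3, y=8

x=3, y=8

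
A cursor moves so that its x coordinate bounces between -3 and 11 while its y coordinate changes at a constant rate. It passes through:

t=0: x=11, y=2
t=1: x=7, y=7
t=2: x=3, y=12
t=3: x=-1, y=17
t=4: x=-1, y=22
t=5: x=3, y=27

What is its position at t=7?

x=11, y=37

The x coordinate travels 4 per step and bounces off the walls at -3 and 11.
  step 6: 3 → 7
  step 7: 7 → 11
The y coordinate changes by +5 each step: at step 7 it is 37.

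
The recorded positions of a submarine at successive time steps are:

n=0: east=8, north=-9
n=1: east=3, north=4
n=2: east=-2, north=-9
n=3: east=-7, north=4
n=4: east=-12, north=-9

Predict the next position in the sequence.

east=-17, north=4

The east coordinate changes by -5 each step, so at step 5 it is 8 + 5·(-5) = -17.
The north coordinate repeats the cycle [-9, 4] with period 2; step 5 mod 2 = 1, giving 4.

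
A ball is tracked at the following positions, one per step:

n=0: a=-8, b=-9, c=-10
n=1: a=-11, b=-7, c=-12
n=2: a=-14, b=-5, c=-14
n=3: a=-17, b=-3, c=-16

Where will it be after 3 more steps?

Each step adds (-3,+2,-2) to the position.
step 4: a=-17, b=-3, c=-16 + (-3,+2,-2) → a=-20, b=-1, c=-18
step 5: a=-20, b=-1, c=-18 + (-3,+2,-2) → a=-23, b=1, c=-20
step 6: a=-23, b=1, c=-20 + (-3,+2,-2) → a=-26, b=3, c=-22

a=-26, b=3, c=-22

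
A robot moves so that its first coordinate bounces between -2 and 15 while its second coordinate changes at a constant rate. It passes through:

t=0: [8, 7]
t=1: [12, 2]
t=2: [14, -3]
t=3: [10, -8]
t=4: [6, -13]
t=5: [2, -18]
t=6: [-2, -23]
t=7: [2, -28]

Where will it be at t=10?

[14, -43]

The first coordinate travels 4 per step and bounces off the walls at -2 and 15.
  step 8: 2 → 6
  step 9: 6 → 10
  step 10: 10 → 14
The second coordinate changes by -5 each step: at step 10 it is -43.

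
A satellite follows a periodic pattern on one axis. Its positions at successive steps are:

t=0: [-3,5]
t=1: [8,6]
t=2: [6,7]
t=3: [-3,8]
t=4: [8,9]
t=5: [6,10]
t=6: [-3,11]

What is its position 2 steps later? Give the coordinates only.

The first coordinate repeats the cycle [-3, 8, 6] with period 3; step 8 mod 3 = 2, giving 6.
The second coordinate changes by +1 each step, so at step 8 it is 5 + 8·(1) = 13.

[6,13]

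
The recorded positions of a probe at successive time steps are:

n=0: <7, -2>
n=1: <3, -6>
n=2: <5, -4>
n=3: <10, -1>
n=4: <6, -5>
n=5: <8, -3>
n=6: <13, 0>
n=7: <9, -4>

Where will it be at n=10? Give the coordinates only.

<12, -3>

The moves between consecutive positions are <-4, -4>, <+2, +2>, <+5, +3>, <-4, -4>, <+2, +2>, <+5, +3>, <-4, -4>; they repeat the 3-cycle [<-4, -4>, <+2, +2>, <+5, +3>].
step 8: apply <+2, +2> → <11, -2>
step 9: apply <+5, +3> → <16, 1>
step 10: apply <-4, -4> → <12, -3>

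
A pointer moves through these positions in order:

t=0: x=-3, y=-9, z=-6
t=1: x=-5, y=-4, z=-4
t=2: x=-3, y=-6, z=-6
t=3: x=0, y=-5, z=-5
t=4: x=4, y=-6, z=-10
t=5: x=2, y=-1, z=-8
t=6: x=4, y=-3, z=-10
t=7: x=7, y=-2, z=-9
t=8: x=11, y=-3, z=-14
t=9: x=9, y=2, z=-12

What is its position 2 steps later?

The moves between consecutive positions are (-2, +5, +2), (+2, -2, -2), (+3, +1, +1), (+4, -1, -5), (-2, +5, +2), (+2, -2, -2), (+3, +1, +1), (+4, -1, -5), (-2, +5, +2); they repeat the 4-cycle [(-2, +5, +2), (+2, -2, -2), (+3, +1, +1), (+4, -1, -5)].
step 10: apply (+2, -2, -2) → x=11, y=0, z=-14
step 11: apply (+3, +1, +1) → x=14, y=1, z=-13

x=14, y=1, z=-13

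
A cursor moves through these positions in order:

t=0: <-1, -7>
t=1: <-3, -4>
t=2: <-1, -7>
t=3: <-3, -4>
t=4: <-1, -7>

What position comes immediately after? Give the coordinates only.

Consecutive displacements <-2, +3>, <+2, -3>, <-2, +3>, <+2, -3> scale by a factor of -1 each step.
step 5: <-1, -7> + <-2, +3> → <-3, -4>

<-3, -4>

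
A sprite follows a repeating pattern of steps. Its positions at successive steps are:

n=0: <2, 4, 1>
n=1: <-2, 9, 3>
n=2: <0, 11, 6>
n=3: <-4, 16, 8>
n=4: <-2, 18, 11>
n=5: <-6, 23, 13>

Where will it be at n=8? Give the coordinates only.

Differencing gives <-4, +5, +2>, <+2, +2, +3>, <-4, +5, +2>, <+2, +2, +3>, <-4, +5, +2>. This is the pattern <-4, +5, +2>, <+2, +2, +3> repeated.
step 6: apply <+2, +2, +3> → <-4, 25, 16>
step 7: apply <-4, +5, +2> → <-8, 30, 18>
step 8: apply <+2, +2, +3> → <-6, 32, 21>

<-6, 32, 21>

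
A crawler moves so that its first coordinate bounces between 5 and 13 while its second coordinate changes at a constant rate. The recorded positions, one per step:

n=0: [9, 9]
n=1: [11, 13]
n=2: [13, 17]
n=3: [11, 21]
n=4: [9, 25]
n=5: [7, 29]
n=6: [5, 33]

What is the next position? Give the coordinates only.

[7, 37]

The first coordinate reflects between 5 and 13, moving 2 per step.
  step 7: 5 → 7
The second coordinate changes by +4 each step: at step 7 it is 37.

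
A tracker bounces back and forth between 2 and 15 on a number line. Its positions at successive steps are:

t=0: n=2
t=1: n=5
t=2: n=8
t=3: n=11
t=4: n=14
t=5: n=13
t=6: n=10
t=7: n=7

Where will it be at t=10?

The value reflects between 2 and 15, moving 3 per step.
  step 8: 7 → 4
  step 9: 4 → 3
  step 10: 3 → 6

n=6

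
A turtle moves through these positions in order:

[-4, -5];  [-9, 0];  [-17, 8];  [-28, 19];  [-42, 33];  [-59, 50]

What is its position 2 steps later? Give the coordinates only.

Taking differences between consecutive positions: [-5, +5], [-8, +8], [-11, +11], [-14, +14], [-17, +17]. These grow by [-3, +3] each step.
step 6: [-59, 50] + [-20, +20] → [-79, 70]
step 7: [-79, 70] + [-23, +23] → [-102, 93]

[-102, 93]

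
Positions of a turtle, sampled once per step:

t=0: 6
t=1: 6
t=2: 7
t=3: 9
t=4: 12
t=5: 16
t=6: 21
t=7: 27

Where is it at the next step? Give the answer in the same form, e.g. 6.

34

Taking differences between consecutive positions: +0, +1, +2, +3, +4, +5, +6. These grow by +1 each step.
step 8: 27 + 7 → 34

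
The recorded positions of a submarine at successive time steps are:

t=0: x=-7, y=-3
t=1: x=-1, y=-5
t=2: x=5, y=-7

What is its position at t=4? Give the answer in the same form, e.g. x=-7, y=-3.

Constant displacement of (+6, -2) per step.
step 3: x=5, y=-7 + (+6, -2) → x=11, y=-9
step 4: x=11, y=-9 + (+6, -2) → x=17, y=-11

x=17, y=-11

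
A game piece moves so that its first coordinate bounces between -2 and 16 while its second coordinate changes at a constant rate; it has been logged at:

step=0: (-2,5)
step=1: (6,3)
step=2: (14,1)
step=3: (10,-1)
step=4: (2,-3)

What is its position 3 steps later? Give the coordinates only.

(14,-9)

The first coordinate reflects between -2 and 16, moving 8 per step.
  step 5: 2 → 2
  step 6: 2 → 10
  step 7: 10 → 14
The second coordinate changes by -2 each step: at step 7 it is -9.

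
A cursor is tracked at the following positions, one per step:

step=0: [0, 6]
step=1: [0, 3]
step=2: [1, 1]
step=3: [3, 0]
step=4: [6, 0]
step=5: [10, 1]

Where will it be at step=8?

[28, 10]

First differences are [+0, -3], [+1, -2], [+2, -1], [+3, +0], [+4, +1]; their common second difference is [+1, +1] (constant acceleration).
step 6: [10, 1] + [+5, +2] → [15, 3]
step 7: [15, 3] + [+6, +3] → [21, 6]
step 8: [21, 6] + [+7, +4] → [28, 10]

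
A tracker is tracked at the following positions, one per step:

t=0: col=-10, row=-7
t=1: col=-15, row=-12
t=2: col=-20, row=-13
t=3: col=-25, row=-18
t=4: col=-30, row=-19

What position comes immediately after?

col=-35, row=-24

The moves between consecutive positions are (-5, -5), (-5, -1), (-5, -5), (-5, -1); they repeat the 2-cycle [(-5, -5), (-5, -1)].
step 5: apply (-5, -5) → col=-35, row=-24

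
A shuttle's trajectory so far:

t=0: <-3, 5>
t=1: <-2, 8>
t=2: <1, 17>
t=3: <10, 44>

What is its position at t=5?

<118, 368>

The jumps are <+1, +3>, <+3, +9>, <+9, +27> — a geometric progression with ratio 3.
step 4: <10, 44> + <+27, +81> → <37, 125>
step 5: <37, 125> + <+81, +243> → <118, 368>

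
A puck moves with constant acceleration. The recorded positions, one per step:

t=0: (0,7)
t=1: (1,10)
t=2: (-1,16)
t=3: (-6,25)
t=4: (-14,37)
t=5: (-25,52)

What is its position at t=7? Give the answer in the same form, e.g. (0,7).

Successive displacements: (+1,+3), (-2,+6), (-5,+9), (-8,+12), (-11,+15) — each changes by (-3,+3).
step 6: (-25,52) + (-14,+18) → (-39,70)
step 7: (-39,70) + (-17,+21) → (-56,91)

(-56,91)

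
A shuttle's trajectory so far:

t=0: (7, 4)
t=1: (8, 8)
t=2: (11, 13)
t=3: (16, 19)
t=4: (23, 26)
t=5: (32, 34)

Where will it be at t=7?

(56, 53)

First differences are (+1, +4), (+3, +5), (+5, +6), (+7, +7), (+9, +8); their common second difference is (+2, +1) (constant acceleration).
step 6: (32, 34) + (+11, +9) → (43, 43)
step 7: (43, 43) + (+13, +10) → (56, 53)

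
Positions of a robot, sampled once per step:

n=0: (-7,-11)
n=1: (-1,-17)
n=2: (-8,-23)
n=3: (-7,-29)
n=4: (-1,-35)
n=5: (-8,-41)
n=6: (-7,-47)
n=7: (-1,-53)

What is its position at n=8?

(-8,-59)

The first coordinate repeats the cycle [-7, -1, -8] with period 3; step 8 mod 3 = 2, giving -8.
The second coordinate changes by -6 each step, so at step 8 it is -11 + 8·(-6) = -59.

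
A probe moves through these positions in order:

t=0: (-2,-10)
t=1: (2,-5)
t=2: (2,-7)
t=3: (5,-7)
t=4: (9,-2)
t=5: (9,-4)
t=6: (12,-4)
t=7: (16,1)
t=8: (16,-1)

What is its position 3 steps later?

Differencing gives (+4,+5), (+0,-2), (+3,+0), (+4,+5), (+0,-2), (+3,+0), (+4,+5), (+0,-2). This is the pattern (+4,+5), (+0,-2), (+3,+0) repeated.
step 9: apply (+3,+0) → (19,-1)
step 10: apply (+4,+5) → (23,4)
step 11: apply (+0,-2) → (23,2)

(23,2)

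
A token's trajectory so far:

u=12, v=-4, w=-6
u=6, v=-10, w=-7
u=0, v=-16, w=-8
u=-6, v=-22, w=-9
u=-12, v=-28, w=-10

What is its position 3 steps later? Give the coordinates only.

u=-30, v=-46, w=-13

Constant displacement of (-6, -6, -1) per step.
step 5: u=-12, v=-28, w=-10 + (-6, -6, -1) → u=-18, v=-34, w=-11
step 6: u=-18, v=-34, w=-11 + (-6, -6, -1) → u=-24, v=-40, w=-12
step 7: u=-24, v=-40, w=-12 + (-6, -6, -1) → u=-30, v=-46, w=-13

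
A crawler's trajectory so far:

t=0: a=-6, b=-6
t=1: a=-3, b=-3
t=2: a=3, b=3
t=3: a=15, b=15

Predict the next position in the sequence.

a=39, b=39

Consecutive displacements (+3, +3), (+6, +6), (+12, +12) scale by a factor of 2 each step.
step 4: a=15, b=15 + (+24, +24) → a=39, b=39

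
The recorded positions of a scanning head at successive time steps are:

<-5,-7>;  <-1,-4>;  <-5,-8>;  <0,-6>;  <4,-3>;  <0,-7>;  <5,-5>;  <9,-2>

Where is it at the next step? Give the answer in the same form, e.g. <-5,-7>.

Differencing gives <+4,+3>, <-4,-4>, <+5,+2>, <+4,+3>, <-4,-4>, <+5,+2>, <+4,+3>. This is the pattern <+4,+3>, <-4,-4>, <+5,+2> repeated.
step 8: apply <-4,-4> → <5,-6>

<5,-6>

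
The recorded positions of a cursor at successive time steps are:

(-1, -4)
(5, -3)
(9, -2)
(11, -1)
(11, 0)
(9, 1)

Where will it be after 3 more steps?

First differences are (+6, +1), (+4, +1), (+2, +1), (+0, +1), (-2, +1); their common second difference is (-2, +0) (constant acceleration).
step 6: (9, 1) + (-4, +1) → (5, 2)
step 7: (5, 2) + (-6, +1) → (-1, 3)
step 8: (-1, 3) + (-8, +1) → (-9, 4)

(-9, 4)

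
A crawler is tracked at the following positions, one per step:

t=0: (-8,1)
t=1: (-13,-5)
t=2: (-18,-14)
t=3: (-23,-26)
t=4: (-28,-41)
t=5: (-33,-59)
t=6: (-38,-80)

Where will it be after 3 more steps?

Taking differences between consecutive positions: (-5,-6), (-5,-9), (-5,-12), (-5,-15), (-5,-18), (-5,-21). These grow by (+0,-3) each step.
step 7: (-38,-80) + (-5,-24) → (-43,-104)
step 8: (-43,-104) + (-5,-27) → (-48,-131)
step 9: (-48,-131) + (-5,-30) → (-53,-161)

(-53,-161)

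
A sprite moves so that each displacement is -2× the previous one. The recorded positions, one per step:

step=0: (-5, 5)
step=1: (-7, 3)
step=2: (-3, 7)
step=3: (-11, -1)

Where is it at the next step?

(5, 15)

The jumps are (-2, -2), (+4, +4), (-8, -8) — a geometric progression with ratio -2.
step 4: (-11, -1) + (+16, +16) → (5, 15)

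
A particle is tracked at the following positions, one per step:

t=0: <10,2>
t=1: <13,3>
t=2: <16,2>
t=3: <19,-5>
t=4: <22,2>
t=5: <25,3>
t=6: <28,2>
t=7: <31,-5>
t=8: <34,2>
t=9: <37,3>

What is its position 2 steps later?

First: linear, +3 per step → 43 at step 11.
Second: cycles through 2, 3, 2, -5 every 4 steps. Step 11 lands at position 3 of the cycle → -5.

<43,-5>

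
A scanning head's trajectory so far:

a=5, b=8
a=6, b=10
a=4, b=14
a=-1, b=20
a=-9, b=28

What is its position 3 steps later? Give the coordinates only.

First differences are (+1,+2), (-2,+4), (-5,+6), (-8,+8); their common second difference is (-3,+2) (constant acceleration).
step 5: a=-9, b=28 + (-11,+10) → a=-20, b=38
step 6: a=-20, b=38 + (-14,+12) → a=-34, b=50
step 7: a=-34, b=50 + (-17,+14) → a=-51, b=64

a=-51, b=64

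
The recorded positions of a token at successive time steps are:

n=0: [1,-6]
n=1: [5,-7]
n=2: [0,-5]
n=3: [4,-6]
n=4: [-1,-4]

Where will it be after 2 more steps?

[-2,-3]

Differencing gives [+4,-1], [-5,+2], [+4,-1], [-5,+2]. This is the pattern [+4,-1], [-5,+2] repeated.
step 5: apply [+4,-1] → [3,-5]
step 6: apply [-5,+2] → [-2,-3]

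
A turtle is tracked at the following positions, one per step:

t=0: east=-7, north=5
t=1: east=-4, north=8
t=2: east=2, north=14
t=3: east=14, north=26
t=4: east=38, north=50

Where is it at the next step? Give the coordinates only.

Step-to-step displacements: (+3,+3), (+6,+6), (+12,+12), (+24,+24); each is 2× the previous.
step 5: east=38, north=50 + (+48,+48) → east=86, north=98

east=86, north=98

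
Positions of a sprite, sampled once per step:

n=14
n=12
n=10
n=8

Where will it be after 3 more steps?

Constant displacement of -2 per step.
step 4: 8 − 2 → n=6
step 5: 6 − 2 → n=4
step 6: 4 − 2 → n=2

n=2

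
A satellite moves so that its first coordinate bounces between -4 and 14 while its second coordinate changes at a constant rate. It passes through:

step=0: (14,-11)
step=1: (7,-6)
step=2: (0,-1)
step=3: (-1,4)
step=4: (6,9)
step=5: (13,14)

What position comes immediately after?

(8,19)

The first coordinate reflects between -4 and 14, moving 7 per step.
  step 6: 13 → 8
The second coordinate changes by +5 each step: at step 6 it is 19.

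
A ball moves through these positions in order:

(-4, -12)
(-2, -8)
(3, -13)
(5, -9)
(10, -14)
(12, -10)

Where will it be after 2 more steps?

Step-to-step displacements: (+2, +4), (+5, -5), (+2, +4), (+5, -5), (+2, +4) — a repeating cycle of length 2.
step 6: apply (+5, -5) → (17, -15)
step 7: apply (+2, +4) → (19, -11)

(19, -11)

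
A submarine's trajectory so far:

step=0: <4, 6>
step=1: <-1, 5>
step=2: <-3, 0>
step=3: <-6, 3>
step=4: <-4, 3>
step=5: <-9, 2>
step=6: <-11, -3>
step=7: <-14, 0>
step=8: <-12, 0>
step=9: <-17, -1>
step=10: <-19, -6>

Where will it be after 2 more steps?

The moves between consecutive positions are <-5, -1>, <-2, -5>, <-3, +3>, <+2, +0>, <-5, -1>, <-2, -5>, <-3, +3>, <+2, +0>, <-5, -1>, <-2, -5>; they repeat the 4-cycle [<-5, -1>, <-2, -5>, <-3, +3>, <+2, +0>].
step 11: apply <-3, +3> → <-22, -3>
step 12: apply <+2, +0> → <-20, -3>

<-20, -3>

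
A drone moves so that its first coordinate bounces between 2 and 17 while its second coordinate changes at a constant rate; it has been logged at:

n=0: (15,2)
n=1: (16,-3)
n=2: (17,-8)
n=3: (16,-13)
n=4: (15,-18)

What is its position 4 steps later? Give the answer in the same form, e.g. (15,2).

(11,-38)

The first coordinate reflects between 2 and 17, moving 1 per step.
  step 5: 15 → 14
  step 6: 14 → 13
  step 7: 13 → 12
  step 8: 12 → 11
The second coordinate changes by -5 each step: at step 8 it is -38.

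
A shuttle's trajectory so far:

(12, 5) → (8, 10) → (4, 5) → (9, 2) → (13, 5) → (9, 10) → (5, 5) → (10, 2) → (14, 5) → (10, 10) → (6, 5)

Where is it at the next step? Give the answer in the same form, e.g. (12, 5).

(11, 2)

Differencing gives (-4, +5), (-4, -5), (+5, -3), (+4, +3), (-4, +5), (-4, -5), (+5, -3), (+4, +3), (-4, +5), (-4, -5). This is the pattern (-4, +5), (-4, -5), (+5, -3), (+4, +3) repeated.
step 11: apply (+5, -3) → (11, 2)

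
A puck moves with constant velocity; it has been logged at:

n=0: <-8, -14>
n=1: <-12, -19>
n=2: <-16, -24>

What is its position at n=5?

<-28, -39>

Each step adds <-4, -5> to the position.
step 3: <-16, -24> + <-4, -5> → <-20, -29>
step 4: <-20, -29> + <-4, -5> → <-24, -34>
step 5: <-24, -34> + <-4, -5> → <-28, -39>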